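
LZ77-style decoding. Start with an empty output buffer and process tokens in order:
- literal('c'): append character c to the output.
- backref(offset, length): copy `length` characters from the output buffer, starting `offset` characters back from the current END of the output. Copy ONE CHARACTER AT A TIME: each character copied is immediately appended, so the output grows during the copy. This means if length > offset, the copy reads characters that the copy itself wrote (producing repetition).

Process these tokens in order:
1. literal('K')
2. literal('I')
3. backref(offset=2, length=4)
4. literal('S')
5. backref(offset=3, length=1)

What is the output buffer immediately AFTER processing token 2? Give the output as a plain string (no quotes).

Token 1: literal('K'). Output: "K"
Token 2: literal('I'). Output: "KI"

Answer: KI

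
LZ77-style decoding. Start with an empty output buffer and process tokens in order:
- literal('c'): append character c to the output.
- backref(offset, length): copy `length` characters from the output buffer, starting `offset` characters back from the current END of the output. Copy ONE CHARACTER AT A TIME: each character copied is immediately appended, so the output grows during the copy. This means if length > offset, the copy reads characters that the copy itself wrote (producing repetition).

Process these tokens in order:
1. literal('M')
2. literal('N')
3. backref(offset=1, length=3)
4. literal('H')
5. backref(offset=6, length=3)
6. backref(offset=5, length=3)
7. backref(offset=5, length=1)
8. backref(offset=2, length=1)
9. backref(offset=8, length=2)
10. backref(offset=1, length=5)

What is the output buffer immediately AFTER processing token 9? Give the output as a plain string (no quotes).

Token 1: literal('M'). Output: "M"
Token 2: literal('N'). Output: "MN"
Token 3: backref(off=1, len=3) (overlapping!). Copied 'NNN' from pos 1. Output: "MNNNN"
Token 4: literal('H'). Output: "MNNNNH"
Token 5: backref(off=6, len=3). Copied 'MNN' from pos 0. Output: "MNNNNHMNN"
Token 6: backref(off=5, len=3). Copied 'NHM' from pos 4. Output: "MNNNNHMNNNHM"
Token 7: backref(off=5, len=1). Copied 'N' from pos 7. Output: "MNNNNHMNNNHMN"
Token 8: backref(off=2, len=1). Copied 'M' from pos 11. Output: "MNNNNHMNNNHMNM"
Token 9: backref(off=8, len=2). Copied 'MN' from pos 6. Output: "MNNNNHMNNNHMNMMN"

Answer: MNNNNHMNNNHMNMMN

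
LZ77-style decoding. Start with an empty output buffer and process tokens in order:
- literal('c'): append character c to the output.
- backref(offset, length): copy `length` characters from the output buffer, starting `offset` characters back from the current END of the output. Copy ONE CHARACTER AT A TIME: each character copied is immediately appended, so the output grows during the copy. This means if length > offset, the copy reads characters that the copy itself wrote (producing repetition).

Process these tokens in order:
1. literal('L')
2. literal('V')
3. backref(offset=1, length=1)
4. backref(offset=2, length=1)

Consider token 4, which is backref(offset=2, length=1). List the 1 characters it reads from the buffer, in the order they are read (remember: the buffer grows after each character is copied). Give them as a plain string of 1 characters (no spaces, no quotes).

Answer: V

Derivation:
Token 1: literal('L'). Output: "L"
Token 2: literal('V'). Output: "LV"
Token 3: backref(off=1, len=1). Copied 'V' from pos 1. Output: "LVV"
Token 4: backref(off=2, len=1). Buffer before: "LVV" (len 3)
  byte 1: read out[1]='V', append. Buffer now: "LVVV"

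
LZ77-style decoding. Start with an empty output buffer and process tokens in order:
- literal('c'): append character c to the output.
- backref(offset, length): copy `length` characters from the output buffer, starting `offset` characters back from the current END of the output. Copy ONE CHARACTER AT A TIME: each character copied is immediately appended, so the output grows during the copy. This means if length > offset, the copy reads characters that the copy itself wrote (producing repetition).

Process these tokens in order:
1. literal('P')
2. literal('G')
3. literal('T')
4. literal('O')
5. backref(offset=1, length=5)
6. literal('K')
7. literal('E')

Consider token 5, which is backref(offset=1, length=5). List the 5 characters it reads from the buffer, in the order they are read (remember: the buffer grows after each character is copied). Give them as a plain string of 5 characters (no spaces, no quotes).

Answer: OOOOO

Derivation:
Token 1: literal('P'). Output: "P"
Token 2: literal('G'). Output: "PG"
Token 3: literal('T'). Output: "PGT"
Token 4: literal('O'). Output: "PGTO"
Token 5: backref(off=1, len=5). Buffer before: "PGTO" (len 4)
  byte 1: read out[3]='O', append. Buffer now: "PGTOO"
  byte 2: read out[4]='O', append. Buffer now: "PGTOOO"
  byte 3: read out[5]='O', append. Buffer now: "PGTOOOO"
  byte 4: read out[6]='O', append. Buffer now: "PGTOOOOO"
  byte 5: read out[7]='O', append. Buffer now: "PGTOOOOOO"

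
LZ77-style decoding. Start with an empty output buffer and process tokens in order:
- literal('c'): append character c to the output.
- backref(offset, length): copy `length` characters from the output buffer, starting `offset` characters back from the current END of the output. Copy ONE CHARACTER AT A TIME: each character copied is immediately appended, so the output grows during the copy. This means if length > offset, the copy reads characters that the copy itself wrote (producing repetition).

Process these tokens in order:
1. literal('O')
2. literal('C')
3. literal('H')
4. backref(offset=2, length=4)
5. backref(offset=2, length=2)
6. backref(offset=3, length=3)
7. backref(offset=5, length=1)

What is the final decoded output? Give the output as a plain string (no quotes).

Answer: OCHCHCHCHHCHC

Derivation:
Token 1: literal('O'). Output: "O"
Token 2: literal('C'). Output: "OC"
Token 3: literal('H'). Output: "OCH"
Token 4: backref(off=2, len=4) (overlapping!). Copied 'CHCH' from pos 1. Output: "OCHCHCH"
Token 5: backref(off=2, len=2). Copied 'CH' from pos 5. Output: "OCHCHCHCH"
Token 6: backref(off=3, len=3). Copied 'HCH' from pos 6. Output: "OCHCHCHCHHCH"
Token 7: backref(off=5, len=1). Copied 'C' from pos 7. Output: "OCHCHCHCHHCHC"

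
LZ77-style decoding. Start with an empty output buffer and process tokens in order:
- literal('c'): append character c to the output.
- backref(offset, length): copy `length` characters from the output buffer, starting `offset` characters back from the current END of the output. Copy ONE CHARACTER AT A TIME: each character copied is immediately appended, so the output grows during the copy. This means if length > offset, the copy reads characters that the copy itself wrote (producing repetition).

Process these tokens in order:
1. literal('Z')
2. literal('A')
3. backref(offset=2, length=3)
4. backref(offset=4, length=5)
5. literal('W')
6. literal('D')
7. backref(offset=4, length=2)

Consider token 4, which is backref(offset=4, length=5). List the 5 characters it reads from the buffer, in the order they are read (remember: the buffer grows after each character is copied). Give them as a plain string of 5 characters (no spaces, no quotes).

Token 1: literal('Z'). Output: "Z"
Token 2: literal('A'). Output: "ZA"
Token 3: backref(off=2, len=3) (overlapping!). Copied 'ZAZ' from pos 0. Output: "ZAZAZ"
Token 4: backref(off=4, len=5). Buffer before: "ZAZAZ" (len 5)
  byte 1: read out[1]='A', append. Buffer now: "ZAZAZA"
  byte 2: read out[2]='Z', append. Buffer now: "ZAZAZAZ"
  byte 3: read out[3]='A', append. Buffer now: "ZAZAZAZA"
  byte 4: read out[4]='Z', append. Buffer now: "ZAZAZAZAZ"
  byte 5: read out[5]='A', append. Buffer now: "ZAZAZAZAZA"

Answer: AZAZA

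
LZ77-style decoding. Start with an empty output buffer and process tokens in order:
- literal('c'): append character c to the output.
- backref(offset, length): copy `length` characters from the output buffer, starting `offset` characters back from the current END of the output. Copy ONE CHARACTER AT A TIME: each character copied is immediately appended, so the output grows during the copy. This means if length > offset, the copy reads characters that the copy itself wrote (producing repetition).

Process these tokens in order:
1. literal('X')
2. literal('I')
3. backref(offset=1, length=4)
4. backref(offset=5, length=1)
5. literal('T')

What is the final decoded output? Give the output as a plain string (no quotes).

Token 1: literal('X'). Output: "X"
Token 2: literal('I'). Output: "XI"
Token 3: backref(off=1, len=4) (overlapping!). Copied 'IIII' from pos 1. Output: "XIIIII"
Token 4: backref(off=5, len=1). Copied 'I' from pos 1. Output: "XIIIIII"
Token 5: literal('T'). Output: "XIIIIIIT"

Answer: XIIIIIIT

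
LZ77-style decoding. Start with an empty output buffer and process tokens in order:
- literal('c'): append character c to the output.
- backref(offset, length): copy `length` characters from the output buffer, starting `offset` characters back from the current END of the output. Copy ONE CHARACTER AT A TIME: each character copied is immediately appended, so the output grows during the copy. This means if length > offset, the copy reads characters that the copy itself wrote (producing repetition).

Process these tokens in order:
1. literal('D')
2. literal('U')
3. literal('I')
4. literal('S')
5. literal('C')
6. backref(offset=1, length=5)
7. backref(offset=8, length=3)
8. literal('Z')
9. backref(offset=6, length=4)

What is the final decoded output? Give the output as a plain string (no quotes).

Token 1: literal('D'). Output: "D"
Token 2: literal('U'). Output: "DU"
Token 3: literal('I'). Output: "DUI"
Token 4: literal('S'). Output: "DUIS"
Token 5: literal('C'). Output: "DUISC"
Token 6: backref(off=1, len=5) (overlapping!). Copied 'CCCCC' from pos 4. Output: "DUISCCCCCC"
Token 7: backref(off=8, len=3). Copied 'ISC' from pos 2. Output: "DUISCCCCCCISC"
Token 8: literal('Z'). Output: "DUISCCCCCCISCZ"
Token 9: backref(off=6, len=4). Copied 'CCIS' from pos 8. Output: "DUISCCCCCCISCZCCIS"

Answer: DUISCCCCCCISCZCCIS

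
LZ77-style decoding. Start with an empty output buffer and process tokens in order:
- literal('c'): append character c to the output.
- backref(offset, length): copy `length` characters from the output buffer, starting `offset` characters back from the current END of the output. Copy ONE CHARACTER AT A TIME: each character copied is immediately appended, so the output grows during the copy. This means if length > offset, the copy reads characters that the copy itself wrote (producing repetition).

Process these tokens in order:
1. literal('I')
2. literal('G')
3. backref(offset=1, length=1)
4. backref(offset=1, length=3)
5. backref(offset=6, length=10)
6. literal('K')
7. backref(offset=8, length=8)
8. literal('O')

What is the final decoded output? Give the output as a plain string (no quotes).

Token 1: literal('I'). Output: "I"
Token 2: literal('G'). Output: "IG"
Token 3: backref(off=1, len=1). Copied 'G' from pos 1. Output: "IGG"
Token 4: backref(off=1, len=3) (overlapping!). Copied 'GGG' from pos 2. Output: "IGGGGG"
Token 5: backref(off=6, len=10) (overlapping!). Copied 'IGGGGGIGGG' from pos 0. Output: "IGGGGGIGGGGGIGGG"
Token 6: literal('K'). Output: "IGGGGGIGGGGGIGGGK"
Token 7: backref(off=8, len=8). Copied 'GGGIGGGK' from pos 9. Output: "IGGGGGIGGGGGIGGGKGGGIGGGK"
Token 8: literal('O'). Output: "IGGGGGIGGGGGIGGGKGGGIGGGKO"

Answer: IGGGGGIGGGGGIGGGKGGGIGGGKO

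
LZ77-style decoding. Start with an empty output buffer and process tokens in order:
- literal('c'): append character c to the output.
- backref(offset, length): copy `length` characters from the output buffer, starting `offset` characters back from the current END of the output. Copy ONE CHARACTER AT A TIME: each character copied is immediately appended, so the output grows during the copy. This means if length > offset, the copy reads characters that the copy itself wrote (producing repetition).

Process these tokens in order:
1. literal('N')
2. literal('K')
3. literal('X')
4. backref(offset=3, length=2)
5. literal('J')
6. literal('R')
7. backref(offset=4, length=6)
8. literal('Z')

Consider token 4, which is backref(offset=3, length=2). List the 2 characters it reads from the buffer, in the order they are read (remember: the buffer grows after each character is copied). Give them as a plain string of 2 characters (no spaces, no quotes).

Answer: NK

Derivation:
Token 1: literal('N'). Output: "N"
Token 2: literal('K'). Output: "NK"
Token 3: literal('X'). Output: "NKX"
Token 4: backref(off=3, len=2). Buffer before: "NKX" (len 3)
  byte 1: read out[0]='N', append. Buffer now: "NKXN"
  byte 2: read out[1]='K', append. Buffer now: "NKXNK"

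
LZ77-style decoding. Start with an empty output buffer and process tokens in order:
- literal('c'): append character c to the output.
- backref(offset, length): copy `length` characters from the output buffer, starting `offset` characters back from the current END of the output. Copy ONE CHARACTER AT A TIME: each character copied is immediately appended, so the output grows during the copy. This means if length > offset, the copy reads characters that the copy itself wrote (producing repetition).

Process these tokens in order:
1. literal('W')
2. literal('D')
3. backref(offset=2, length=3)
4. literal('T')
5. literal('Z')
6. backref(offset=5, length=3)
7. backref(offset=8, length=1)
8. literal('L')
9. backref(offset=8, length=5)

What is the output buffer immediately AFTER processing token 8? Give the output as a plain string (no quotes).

Token 1: literal('W'). Output: "W"
Token 2: literal('D'). Output: "WD"
Token 3: backref(off=2, len=3) (overlapping!). Copied 'WDW' from pos 0. Output: "WDWDW"
Token 4: literal('T'). Output: "WDWDWT"
Token 5: literal('Z'). Output: "WDWDWTZ"
Token 6: backref(off=5, len=3). Copied 'WDW' from pos 2. Output: "WDWDWTZWDW"
Token 7: backref(off=8, len=1). Copied 'W' from pos 2. Output: "WDWDWTZWDWW"
Token 8: literal('L'). Output: "WDWDWTZWDWWL"

Answer: WDWDWTZWDWWL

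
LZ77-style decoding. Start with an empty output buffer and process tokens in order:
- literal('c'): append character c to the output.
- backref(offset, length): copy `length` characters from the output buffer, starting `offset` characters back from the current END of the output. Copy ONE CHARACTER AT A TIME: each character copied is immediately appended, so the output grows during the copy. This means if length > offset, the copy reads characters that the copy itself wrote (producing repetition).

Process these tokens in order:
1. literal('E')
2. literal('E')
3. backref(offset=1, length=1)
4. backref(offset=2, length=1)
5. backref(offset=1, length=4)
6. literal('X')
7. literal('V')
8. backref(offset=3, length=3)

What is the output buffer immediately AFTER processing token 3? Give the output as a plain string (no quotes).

Token 1: literal('E'). Output: "E"
Token 2: literal('E'). Output: "EE"
Token 3: backref(off=1, len=1). Copied 'E' from pos 1. Output: "EEE"

Answer: EEE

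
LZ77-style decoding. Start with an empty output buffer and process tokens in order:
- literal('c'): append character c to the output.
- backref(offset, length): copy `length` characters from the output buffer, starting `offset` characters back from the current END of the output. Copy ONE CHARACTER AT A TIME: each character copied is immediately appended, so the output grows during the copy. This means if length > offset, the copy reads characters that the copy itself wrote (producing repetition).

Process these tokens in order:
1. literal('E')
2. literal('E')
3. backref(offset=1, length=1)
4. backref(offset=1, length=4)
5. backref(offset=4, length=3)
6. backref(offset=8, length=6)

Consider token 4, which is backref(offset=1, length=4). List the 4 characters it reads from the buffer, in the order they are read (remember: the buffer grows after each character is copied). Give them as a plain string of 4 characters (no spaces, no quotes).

Token 1: literal('E'). Output: "E"
Token 2: literal('E'). Output: "EE"
Token 3: backref(off=1, len=1). Copied 'E' from pos 1. Output: "EEE"
Token 4: backref(off=1, len=4). Buffer before: "EEE" (len 3)
  byte 1: read out[2]='E', append. Buffer now: "EEEE"
  byte 2: read out[3]='E', append. Buffer now: "EEEEE"
  byte 3: read out[4]='E', append. Buffer now: "EEEEEE"
  byte 4: read out[5]='E', append. Buffer now: "EEEEEEE"

Answer: EEEE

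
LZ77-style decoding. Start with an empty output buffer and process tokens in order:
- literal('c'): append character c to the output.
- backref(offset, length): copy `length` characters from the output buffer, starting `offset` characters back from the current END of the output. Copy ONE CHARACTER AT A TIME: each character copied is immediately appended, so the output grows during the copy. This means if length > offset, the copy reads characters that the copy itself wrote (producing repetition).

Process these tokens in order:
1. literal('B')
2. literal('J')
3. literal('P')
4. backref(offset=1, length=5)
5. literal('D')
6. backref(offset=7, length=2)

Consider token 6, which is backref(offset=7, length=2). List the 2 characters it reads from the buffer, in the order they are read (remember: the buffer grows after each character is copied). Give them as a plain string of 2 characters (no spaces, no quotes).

Token 1: literal('B'). Output: "B"
Token 2: literal('J'). Output: "BJ"
Token 3: literal('P'). Output: "BJP"
Token 4: backref(off=1, len=5) (overlapping!). Copied 'PPPPP' from pos 2. Output: "BJPPPPPP"
Token 5: literal('D'). Output: "BJPPPPPPD"
Token 6: backref(off=7, len=2). Buffer before: "BJPPPPPPD" (len 9)
  byte 1: read out[2]='P', append. Buffer now: "BJPPPPPPDP"
  byte 2: read out[3]='P', append. Buffer now: "BJPPPPPPDPP"

Answer: PP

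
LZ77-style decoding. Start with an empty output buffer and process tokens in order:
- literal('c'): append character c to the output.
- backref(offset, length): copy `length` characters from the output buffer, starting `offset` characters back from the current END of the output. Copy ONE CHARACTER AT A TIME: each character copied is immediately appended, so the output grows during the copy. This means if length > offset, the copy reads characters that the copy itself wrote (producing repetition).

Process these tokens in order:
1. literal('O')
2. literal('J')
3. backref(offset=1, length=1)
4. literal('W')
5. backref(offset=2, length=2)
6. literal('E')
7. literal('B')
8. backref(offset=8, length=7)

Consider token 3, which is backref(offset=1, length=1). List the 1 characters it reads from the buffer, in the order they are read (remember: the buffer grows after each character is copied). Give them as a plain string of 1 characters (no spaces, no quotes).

Token 1: literal('O'). Output: "O"
Token 2: literal('J'). Output: "OJ"
Token 3: backref(off=1, len=1). Buffer before: "OJ" (len 2)
  byte 1: read out[1]='J', append. Buffer now: "OJJ"

Answer: J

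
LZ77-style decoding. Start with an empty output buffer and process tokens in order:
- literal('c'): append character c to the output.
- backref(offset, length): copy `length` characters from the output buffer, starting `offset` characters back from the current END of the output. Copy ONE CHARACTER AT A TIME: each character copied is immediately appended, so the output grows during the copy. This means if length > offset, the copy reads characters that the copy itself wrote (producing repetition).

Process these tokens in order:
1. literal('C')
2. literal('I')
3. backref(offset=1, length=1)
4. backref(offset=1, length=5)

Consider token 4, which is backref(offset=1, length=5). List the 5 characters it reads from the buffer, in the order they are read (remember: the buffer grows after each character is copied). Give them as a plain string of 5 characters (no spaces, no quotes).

Answer: IIIII

Derivation:
Token 1: literal('C'). Output: "C"
Token 2: literal('I'). Output: "CI"
Token 3: backref(off=1, len=1). Copied 'I' from pos 1. Output: "CII"
Token 4: backref(off=1, len=5). Buffer before: "CII" (len 3)
  byte 1: read out[2]='I', append. Buffer now: "CIII"
  byte 2: read out[3]='I', append. Buffer now: "CIIII"
  byte 3: read out[4]='I', append. Buffer now: "CIIIII"
  byte 4: read out[5]='I', append. Buffer now: "CIIIIII"
  byte 5: read out[6]='I', append. Buffer now: "CIIIIIII"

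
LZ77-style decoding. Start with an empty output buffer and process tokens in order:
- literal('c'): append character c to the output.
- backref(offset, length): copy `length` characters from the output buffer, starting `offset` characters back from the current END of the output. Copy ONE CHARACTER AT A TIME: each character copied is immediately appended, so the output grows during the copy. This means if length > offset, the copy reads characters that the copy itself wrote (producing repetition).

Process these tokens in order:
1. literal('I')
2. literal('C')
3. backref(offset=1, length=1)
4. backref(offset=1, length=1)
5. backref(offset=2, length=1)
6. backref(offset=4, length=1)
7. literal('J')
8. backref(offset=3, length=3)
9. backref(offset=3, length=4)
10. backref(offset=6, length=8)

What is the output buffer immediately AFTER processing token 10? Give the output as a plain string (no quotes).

Token 1: literal('I'). Output: "I"
Token 2: literal('C'). Output: "IC"
Token 3: backref(off=1, len=1). Copied 'C' from pos 1. Output: "ICC"
Token 4: backref(off=1, len=1). Copied 'C' from pos 2. Output: "ICCC"
Token 5: backref(off=2, len=1). Copied 'C' from pos 2. Output: "ICCCC"
Token 6: backref(off=4, len=1). Copied 'C' from pos 1. Output: "ICCCCC"
Token 7: literal('J'). Output: "ICCCCCJ"
Token 8: backref(off=3, len=3). Copied 'CCJ' from pos 4. Output: "ICCCCCJCCJ"
Token 9: backref(off=3, len=4) (overlapping!). Copied 'CCJC' from pos 7. Output: "ICCCCCJCCJCCJC"
Token 10: backref(off=6, len=8) (overlapping!). Copied 'CJCCJCCJ' from pos 8. Output: "ICCCCCJCCJCCJCCJCCJCCJ"

Answer: ICCCCCJCCJCCJCCJCCJCCJ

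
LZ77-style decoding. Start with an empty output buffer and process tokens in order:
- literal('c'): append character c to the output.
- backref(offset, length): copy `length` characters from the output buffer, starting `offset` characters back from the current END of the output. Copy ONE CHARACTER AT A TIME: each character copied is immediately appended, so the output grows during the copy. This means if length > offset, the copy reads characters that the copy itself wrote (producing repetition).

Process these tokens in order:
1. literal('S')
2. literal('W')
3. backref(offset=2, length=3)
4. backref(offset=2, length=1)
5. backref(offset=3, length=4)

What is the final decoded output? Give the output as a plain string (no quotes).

Answer: SWSWSWWSWW

Derivation:
Token 1: literal('S'). Output: "S"
Token 2: literal('W'). Output: "SW"
Token 3: backref(off=2, len=3) (overlapping!). Copied 'SWS' from pos 0. Output: "SWSWS"
Token 4: backref(off=2, len=1). Copied 'W' from pos 3. Output: "SWSWSW"
Token 5: backref(off=3, len=4) (overlapping!). Copied 'WSWW' from pos 3. Output: "SWSWSWWSWW"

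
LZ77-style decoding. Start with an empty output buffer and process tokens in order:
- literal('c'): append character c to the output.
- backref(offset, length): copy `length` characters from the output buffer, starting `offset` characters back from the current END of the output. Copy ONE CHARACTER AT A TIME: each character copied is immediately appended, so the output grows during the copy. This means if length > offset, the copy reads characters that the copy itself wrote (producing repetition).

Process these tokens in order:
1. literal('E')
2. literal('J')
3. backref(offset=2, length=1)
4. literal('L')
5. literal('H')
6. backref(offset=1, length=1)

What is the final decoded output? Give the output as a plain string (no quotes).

Answer: EJELHH

Derivation:
Token 1: literal('E'). Output: "E"
Token 2: literal('J'). Output: "EJ"
Token 3: backref(off=2, len=1). Copied 'E' from pos 0. Output: "EJE"
Token 4: literal('L'). Output: "EJEL"
Token 5: literal('H'). Output: "EJELH"
Token 6: backref(off=1, len=1). Copied 'H' from pos 4. Output: "EJELHH"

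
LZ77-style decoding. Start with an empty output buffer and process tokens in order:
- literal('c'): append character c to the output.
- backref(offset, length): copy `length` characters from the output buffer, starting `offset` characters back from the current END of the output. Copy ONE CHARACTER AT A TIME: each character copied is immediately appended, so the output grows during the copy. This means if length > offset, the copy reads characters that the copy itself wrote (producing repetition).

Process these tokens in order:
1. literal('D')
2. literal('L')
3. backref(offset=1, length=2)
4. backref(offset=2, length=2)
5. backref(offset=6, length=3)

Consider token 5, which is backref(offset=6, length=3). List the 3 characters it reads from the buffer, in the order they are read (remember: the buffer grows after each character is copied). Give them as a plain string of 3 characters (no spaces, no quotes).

Answer: DLL

Derivation:
Token 1: literal('D'). Output: "D"
Token 2: literal('L'). Output: "DL"
Token 3: backref(off=1, len=2) (overlapping!). Copied 'LL' from pos 1. Output: "DLLL"
Token 4: backref(off=2, len=2). Copied 'LL' from pos 2. Output: "DLLLLL"
Token 5: backref(off=6, len=3). Buffer before: "DLLLLL" (len 6)
  byte 1: read out[0]='D', append. Buffer now: "DLLLLLD"
  byte 2: read out[1]='L', append. Buffer now: "DLLLLLDL"
  byte 3: read out[2]='L', append. Buffer now: "DLLLLLDLL"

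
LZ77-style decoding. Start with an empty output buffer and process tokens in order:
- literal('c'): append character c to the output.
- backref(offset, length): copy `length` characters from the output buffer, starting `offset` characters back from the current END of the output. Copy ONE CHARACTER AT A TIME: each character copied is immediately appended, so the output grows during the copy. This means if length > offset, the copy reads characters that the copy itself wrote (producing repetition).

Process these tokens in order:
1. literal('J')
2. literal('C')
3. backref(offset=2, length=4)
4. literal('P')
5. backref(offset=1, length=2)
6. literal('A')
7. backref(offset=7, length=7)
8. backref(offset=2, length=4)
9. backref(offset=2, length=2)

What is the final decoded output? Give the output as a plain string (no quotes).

Answer: JCJCJCPPPACJCPPPAPAPAPA

Derivation:
Token 1: literal('J'). Output: "J"
Token 2: literal('C'). Output: "JC"
Token 3: backref(off=2, len=4) (overlapping!). Copied 'JCJC' from pos 0. Output: "JCJCJC"
Token 4: literal('P'). Output: "JCJCJCP"
Token 5: backref(off=1, len=2) (overlapping!). Copied 'PP' from pos 6. Output: "JCJCJCPPP"
Token 6: literal('A'). Output: "JCJCJCPPPA"
Token 7: backref(off=7, len=7). Copied 'CJCPPPA' from pos 3. Output: "JCJCJCPPPACJCPPPA"
Token 8: backref(off=2, len=4) (overlapping!). Copied 'PAPA' from pos 15. Output: "JCJCJCPPPACJCPPPAPAPA"
Token 9: backref(off=2, len=2). Copied 'PA' from pos 19. Output: "JCJCJCPPPACJCPPPAPAPAPA"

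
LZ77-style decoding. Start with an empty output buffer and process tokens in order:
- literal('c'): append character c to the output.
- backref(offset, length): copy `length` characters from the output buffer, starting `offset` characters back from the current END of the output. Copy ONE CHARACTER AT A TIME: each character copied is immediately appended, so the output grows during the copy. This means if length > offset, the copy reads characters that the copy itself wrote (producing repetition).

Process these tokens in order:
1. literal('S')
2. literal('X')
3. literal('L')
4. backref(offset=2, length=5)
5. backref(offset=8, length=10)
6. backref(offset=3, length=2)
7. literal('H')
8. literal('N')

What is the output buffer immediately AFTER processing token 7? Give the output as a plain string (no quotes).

Token 1: literal('S'). Output: "S"
Token 2: literal('X'). Output: "SX"
Token 3: literal('L'). Output: "SXL"
Token 4: backref(off=2, len=5) (overlapping!). Copied 'XLXLX' from pos 1. Output: "SXLXLXLX"
Token 5: backref(off=8, len=10) (overlapping!). Copied 'SXLXLXLXSX' from pos 0. Output: "SXLXLXLXSXLXLXLXSX"
Token 6: backref(off=3, len=2). Copied 'XS' from pos 15. Output: "SXLXLXLXSXLXLXLXSXXS"
Token 7: literal('H'). Output: "SXLXLXLXSXLXLXLXSXXSH"

Answer: SXLXLXLXSXLXLXLXSXXSH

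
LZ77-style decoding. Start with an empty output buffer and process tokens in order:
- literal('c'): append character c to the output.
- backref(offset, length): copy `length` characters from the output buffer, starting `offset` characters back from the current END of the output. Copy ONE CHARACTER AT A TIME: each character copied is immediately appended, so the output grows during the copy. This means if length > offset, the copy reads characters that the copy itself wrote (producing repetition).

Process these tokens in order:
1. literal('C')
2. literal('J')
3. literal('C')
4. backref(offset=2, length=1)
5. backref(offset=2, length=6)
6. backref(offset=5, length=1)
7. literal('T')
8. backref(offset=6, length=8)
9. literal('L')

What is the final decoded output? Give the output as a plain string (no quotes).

Answer: CJCJCJCJCJJTCJCJJTCJL

Derivation:
Token 1: literal('C'). Output: "C"
Token 2: literal('J'). Output: "CJ"
Token 3: literal('C'). Output: "CJC"
Token 4: backref(off=2, len=1). Copied 'J' from pos 1. Output: "CJCJ"
Token 5: backref(off=2, len=6) (overlapping!). Copied 'CJCJCJ' from pos 2. Output: "CJCJCJCJCJ"
Token 6: backref(off=5, len=1). Copied 'J' from pos 5. Output: "CJCJCJCJCJJ"
Token 7: literal('T'). Output: "CJCJCJCJCJJT"
Token 8: backref(off=6, len=8) (overlapping!). Copied 'CJCJJTCJ' from pos 6. Output: "CJCJCJCJCJJTCJCJJTCJ"
Token 9: literal('L'). Output: "CJCJCJCJCJJTCJCJJTCJL"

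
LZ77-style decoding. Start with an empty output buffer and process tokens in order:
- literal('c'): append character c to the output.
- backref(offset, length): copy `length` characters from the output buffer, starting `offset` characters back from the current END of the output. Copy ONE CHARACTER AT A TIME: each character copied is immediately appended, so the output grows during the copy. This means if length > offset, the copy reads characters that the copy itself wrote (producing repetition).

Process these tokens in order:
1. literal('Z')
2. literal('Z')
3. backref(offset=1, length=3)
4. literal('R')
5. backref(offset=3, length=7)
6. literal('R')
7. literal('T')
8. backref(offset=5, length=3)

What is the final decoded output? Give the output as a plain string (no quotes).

Answer: ZZZZZRZZRZZRZRTZRZ

Derivation:
Token 1: literal('Z'). Output: "Z"
Token 2: literal('Z'). Output: "ZZ"
Token 3: backref(off=1, len=3) (overlapping!). Copied 'ZZZ' from pos 1. Output: "ZZZZZ"
Token 4: literal('R'). Output: "ZZZZZR"
Token 5: backref(off=3, len=7) (overlapping!). Copied 'ZZRZZRZ' from pos 3. Output: "ZZZZZRZZRZZRZ"
Token 6: literal('R'). Output: "ZZZZZRZZRZZRZR"
Token 7: literal('T'). Output: "ZZZZZRZZRZZRZRT"
Token 8: backref(off=5, len=3). Copied 'ZRZ' from pos 10. Output: "ZZZZZRZZRZZRZRTZRZ"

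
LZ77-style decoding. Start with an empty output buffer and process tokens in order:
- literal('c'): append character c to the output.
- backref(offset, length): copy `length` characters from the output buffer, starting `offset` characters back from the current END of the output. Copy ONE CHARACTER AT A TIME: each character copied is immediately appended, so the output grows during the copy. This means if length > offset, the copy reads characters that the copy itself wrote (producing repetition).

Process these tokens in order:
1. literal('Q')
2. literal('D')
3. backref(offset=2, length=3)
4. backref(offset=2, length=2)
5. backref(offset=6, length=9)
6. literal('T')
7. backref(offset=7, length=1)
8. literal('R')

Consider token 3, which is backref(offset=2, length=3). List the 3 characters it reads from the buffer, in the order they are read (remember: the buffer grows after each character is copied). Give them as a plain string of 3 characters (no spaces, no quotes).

Token 1: literal('Q'). Output: "Q"
Token 2: literal('D'). Output: "QD"
Token 3: backref(off=2, len=3). Buffer before: "QD" (len 2)
  byte 1: read out[0]='Q', append. Buffer now: "QDQ"
  byte 2: read out[1]='D', append. Buffer now: "QDQD"
  byte 3: read out[2]='Q', append. Buffer now: "QDQDQ"

Answer: QDQ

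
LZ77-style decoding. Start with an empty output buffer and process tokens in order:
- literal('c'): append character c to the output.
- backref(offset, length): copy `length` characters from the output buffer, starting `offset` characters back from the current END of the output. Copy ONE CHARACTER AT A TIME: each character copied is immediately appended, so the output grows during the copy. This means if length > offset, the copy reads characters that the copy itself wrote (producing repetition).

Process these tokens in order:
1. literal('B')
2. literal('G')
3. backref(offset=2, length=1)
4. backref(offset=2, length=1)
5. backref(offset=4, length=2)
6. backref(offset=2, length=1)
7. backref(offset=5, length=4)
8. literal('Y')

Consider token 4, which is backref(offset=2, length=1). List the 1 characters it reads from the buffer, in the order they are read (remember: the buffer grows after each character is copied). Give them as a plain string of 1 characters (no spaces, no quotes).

Answer: G

Derivation:
Token 1: literal('B'). Output: "B"
Token 2: literal('G'). Output: "BG"
Token 3: backref(off=2, len=1). Copied 'B' from pos 0. Output: "BGB"
Token 4: backref(off=2, len=1). Buffer before: "BGB" (len 3)
  byte 1: read out[1]='G', append. Buffer now: "BGBG"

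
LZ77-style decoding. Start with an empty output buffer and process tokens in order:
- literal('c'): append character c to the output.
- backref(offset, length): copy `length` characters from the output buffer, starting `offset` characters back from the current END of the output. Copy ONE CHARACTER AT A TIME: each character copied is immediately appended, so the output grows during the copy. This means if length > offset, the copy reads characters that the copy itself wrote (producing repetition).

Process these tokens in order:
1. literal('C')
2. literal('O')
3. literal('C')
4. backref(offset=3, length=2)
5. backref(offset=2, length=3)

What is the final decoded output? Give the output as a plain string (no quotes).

Answer: COCCOCOC

Derivation:
Token 1: literal('C'). Output: "C"
Token 2: literal('O'). Output: "CO"
Token 3: literal('C'). Output: "COC"
Token 4: backref(off=3, len=2). Copied 'CO' from pos 0. Output: "COCCO"
Token 5: backref(off=2, len=3) (overlapping!). Copied 'COC' from pos 3. Output: "COCCOCOC"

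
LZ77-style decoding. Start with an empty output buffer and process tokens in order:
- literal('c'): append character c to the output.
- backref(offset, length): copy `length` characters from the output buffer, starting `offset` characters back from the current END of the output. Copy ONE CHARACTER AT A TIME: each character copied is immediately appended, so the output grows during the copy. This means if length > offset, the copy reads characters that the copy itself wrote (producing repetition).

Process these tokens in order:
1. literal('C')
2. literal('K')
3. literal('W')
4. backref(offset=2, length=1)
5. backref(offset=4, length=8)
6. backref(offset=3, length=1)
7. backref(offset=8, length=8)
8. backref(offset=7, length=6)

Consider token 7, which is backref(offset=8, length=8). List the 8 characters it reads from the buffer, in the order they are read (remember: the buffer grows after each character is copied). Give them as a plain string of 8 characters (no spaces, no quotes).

Token 1: literal('C'). Output: "C"
Token 2: literal('K'). Output: "CK"
Token 3: literal('W'). Output: "CKW"
Token 4: backref(off=2, len=1). Copied 'K' from pos 1. Output: "CKWK"
Token 5: backref(off=4, len=8) (overlapping!). Copied 'CKWKCKWK' from pos 0. Output: "CKWKCKWKCKWK"
Token 6: backref(off=3, len=1). Copied 'K' from pos 9. Output: "CKWKCKWKCKWKK"
Token 7: backref(off=8, len=8). Buffer before: "CKWKCKWKCKWKK" (len 13)
  byte 1: read out[5]='K', append. Buffer now: "CKWKCKWKCKWKKK"
  byte 2: read out[6]='W', append. Buffer now: "CKWKCKWKCKWKKKW"
  byte 3: read out[7]='K', append. Buffer now: "CKWKCKWKCKWKKKWK"
  byte 4: read out[8]='C', append. Buffer now: "CKWKCKWKCKWKKKWKC"
  byte 5: read out[9]='K', append. Buffer now: "CKWKCKWKCKWKKKWKCK"
  byte 6: read out[10]='W', append. Buffer now: "CKWKCKWKCKWKKKWKCKW"
  byte 7: read out[11]='K', append. Buffer now: "CKWKCKWKCKWKKKWKCKWK"
  byte 8: read out[12]='K', append. Buffer now: "CKWKCKWKCKWKKKWKCKWKK"

Answer: KWKCKWKK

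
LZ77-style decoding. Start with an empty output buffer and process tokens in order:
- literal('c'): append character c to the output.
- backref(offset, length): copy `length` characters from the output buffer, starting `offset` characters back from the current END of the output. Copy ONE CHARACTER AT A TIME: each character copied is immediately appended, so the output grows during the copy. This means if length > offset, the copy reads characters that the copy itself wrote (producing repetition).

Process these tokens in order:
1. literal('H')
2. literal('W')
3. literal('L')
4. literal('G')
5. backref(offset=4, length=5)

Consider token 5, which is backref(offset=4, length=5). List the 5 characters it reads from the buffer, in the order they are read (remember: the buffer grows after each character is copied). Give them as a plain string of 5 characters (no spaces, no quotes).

Token 1: literal('H'). Output: "H"
Token 2: literal('W'). Output: "HW"
Token 3: literal('L'). Output: "HWL"
Token 4: literal('G'). Output: "HWLG"
Token 5: backref(off=4, len=5). Buffer before: "HWLG" (len 4)
  byte 1: read out[0]='H', append. Buffer now: "HWLGH"
  byte 2: read out[1]='W', append. Buffer now: "HWLGHW"
  byte 3: read out[2]='L', append. Buffer now: "HWLGHWL"
  byte 4: read out[3]='G', append. Buffer now: "HWLGHWLG"
  byte 5: read out[4]='H', append. Buffer now: "HWLGHWLGH"

Answer: HWLGH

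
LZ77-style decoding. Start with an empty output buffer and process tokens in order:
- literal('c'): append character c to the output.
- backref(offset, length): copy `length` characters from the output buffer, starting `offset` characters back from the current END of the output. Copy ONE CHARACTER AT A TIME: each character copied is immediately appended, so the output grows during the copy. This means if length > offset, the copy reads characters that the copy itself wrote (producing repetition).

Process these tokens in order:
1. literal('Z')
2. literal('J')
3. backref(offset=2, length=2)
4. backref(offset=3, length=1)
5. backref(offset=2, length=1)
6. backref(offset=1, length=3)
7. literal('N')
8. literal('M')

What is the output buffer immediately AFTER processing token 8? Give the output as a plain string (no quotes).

Token 1: literal('Z'). Output: "Z"
Token 2: literal('J'). Output: "ZJ"
Token 3: backref(off=2, len=2). Copied 'ZJ' from pos 0. Output: "ZJZJ"
Token 4: backref(off=3, len=1). Copied 'J' from pos 1. Output: "ZJZJJ"
Token 5: backref(off=2, len=1). Copied 'J' from pos 3. Output: "ZJZJJJ"
Token 6: backref(off=1, len=3) (overlapping!). Copied 'JJJ' from pos 5. Output: "ZJZJJJJJJ"
Token 7: literal('N'). Output: "ZJZJJJJJJN"
Token 8: literal('M'). Output: "ZJZJJJJJJNM"

Answer: ZJZJJJJJJNM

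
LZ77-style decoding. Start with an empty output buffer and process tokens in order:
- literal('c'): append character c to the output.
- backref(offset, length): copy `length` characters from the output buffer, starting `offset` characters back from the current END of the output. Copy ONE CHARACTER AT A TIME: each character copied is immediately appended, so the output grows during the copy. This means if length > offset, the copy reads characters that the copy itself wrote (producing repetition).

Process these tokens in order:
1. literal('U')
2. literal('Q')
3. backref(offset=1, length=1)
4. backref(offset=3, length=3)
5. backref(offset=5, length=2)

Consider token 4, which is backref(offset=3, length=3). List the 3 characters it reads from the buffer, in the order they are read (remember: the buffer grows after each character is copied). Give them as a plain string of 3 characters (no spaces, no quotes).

Token 1: literal('U'). Output: "U"
Token 2: literal('Q'). Output: "UQ"
Token 3: backref(off=1, len=1). Copied 'Q' from pos 1. Output: "UQQ"
Token 4: backref(off=3, len=3). Buffer before: "UQQ" (len 3)
  byte 1: read out[0]='U', append. Buffer now: "UQQU"
  byte 2: read out[1]='Q', append. Buffer now: "UQQUQ"
  byte 3: read out[2]='Q', append. Buffer now: "UQQUQQ"

Answer: UQQ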